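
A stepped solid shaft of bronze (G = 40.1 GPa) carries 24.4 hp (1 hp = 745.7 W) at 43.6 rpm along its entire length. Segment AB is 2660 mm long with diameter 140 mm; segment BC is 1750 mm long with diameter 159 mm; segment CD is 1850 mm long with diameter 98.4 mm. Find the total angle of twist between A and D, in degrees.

1.70°

ω = 2π·43.6/60 = 4.566 rad/s, so T = P/ω = 24.4×745.7 / 4.566 = 3985 N·m.
J_AB = π(0.140)⁴/32 = 3.77×10^-5 m⁴; J_BC = π(0.159)⁴/32 = 6.27×10^-5 m⁴; J_CD = π(0.0984)⁴/32 = 9.20×10^-6 m⁴.
θ = (T/G)·Σ L_i/J_i = (3985/40.1×10⁹)·(2.66/3.77×10^-5 + 1.75/6.27×10^-5 + 1.85/9.20×10^-6) = 0.02976 rad.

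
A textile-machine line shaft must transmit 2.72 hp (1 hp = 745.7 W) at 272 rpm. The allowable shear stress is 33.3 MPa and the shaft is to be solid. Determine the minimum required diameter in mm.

ω = 2π·272/60 = 28.48 rad/s, so T = P/ω = 2.72×745.7 / 28.48 = 71.21 N·m.
For a solid shaft τ_max = 16T/(πd³), so d = (16T/(π τ_allow))^(1/3) = (16·71.21/(π·3.33×10^7))^(1/3) = 0.02217 m.

22.2 mm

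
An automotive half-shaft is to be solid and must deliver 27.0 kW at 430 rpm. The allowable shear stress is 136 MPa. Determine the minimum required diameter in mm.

28.2 mm

ω = 2π·430/60 = 45.03 rad/s, so T = P/ω = 27.0×10³ / 45.03 = 599.6 N·m.
For a solid shaft τ_max = 16T/(πd³), so d = (16T/(π τ_allow))^(1/3) = (16·599.6/(π·1.36×10^8))^(1/3) = 0.02821 m.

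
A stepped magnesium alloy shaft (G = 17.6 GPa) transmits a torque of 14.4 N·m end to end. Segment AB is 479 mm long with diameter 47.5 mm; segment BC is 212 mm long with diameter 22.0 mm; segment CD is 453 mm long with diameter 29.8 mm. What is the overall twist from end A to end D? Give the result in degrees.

J_AB = π(0.0475)⁴/32 = 5.00×10^-7 m⁴; J_BC = π(0.0220)⁴/32 = 2.30×10^-8 m⁴; J_CD = π(0.0298)⁴/32 = 7.74×10^-8 m⁴.
θ = (T/G)·Σ L_i/J_i = (14.40/17.6×10⁹)·(0.479/5.00×10^-7 + 0.212/2.30×10^-8 + 0.453/7.74×10^-8) = 0.01311 rad.

0.751°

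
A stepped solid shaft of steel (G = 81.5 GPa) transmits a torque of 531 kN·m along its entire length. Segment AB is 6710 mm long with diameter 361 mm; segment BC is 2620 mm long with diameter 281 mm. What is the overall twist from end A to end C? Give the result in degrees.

J_AB = π(0.361)⁴/32 = 1.67×10^-3 m⁴; J_BC = π(0.281)⁴/32 = 6.12×10^-4 m⁴.
θ = (T/G)·Σ L_i/J_i = (531000/81.5×10⁹)·(6.71/1.67×10^-3 + 2.62/6.12×10^-4) = 0.05411 rad.

3.10°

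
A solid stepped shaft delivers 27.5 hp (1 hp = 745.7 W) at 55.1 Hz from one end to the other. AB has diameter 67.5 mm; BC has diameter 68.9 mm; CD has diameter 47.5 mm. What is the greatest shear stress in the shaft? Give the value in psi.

ω = 2π·55.1 = 346.2 rad/s, so T = P/ω = 27.5×745.7 / 346.2 = 59.23 N·m.
Under the same torque, τ_max = 16T/(πd³) is largest where d is smallest — segment CD (d = 47.5 mm).
τ_max = 16·59.23/(π·(0.0475)³) = 2.815×10^6 Pa.

408 psi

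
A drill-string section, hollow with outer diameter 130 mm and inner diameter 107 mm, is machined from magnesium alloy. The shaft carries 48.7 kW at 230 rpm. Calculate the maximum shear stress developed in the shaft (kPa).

ω = 2π·230/60 = 24.09 rad/s, so T = P/ω = 48.7×10³ / 24.09 = 2022 N·m.
J = π(d_o⁴ − d_i⁴)/32 = π(0.130⁴ − 0.107⁴)/32 = 1.517×10^-5 m⁴.
τ_max = T·r/J = 2022 × 0.0650 / 1.517×10^-5 = 8.663×10^6 Pa.

8660 kPa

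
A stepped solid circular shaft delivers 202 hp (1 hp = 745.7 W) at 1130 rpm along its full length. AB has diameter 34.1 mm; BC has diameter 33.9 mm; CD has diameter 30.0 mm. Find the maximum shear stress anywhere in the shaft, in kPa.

240000 kPa

ω = 2π·1130/60 = 118.3 rad/s, so T = P/ω = 202×745.7 / 118.3 = 1273 N·m.
Under the same torque, τ_max = 16T/(πd³) is largest where d is smallest — segment CD (d = 30.0 mm).
τ_max = 16·1273/(π·(0.0300)³) = 2.401×10^8 Pa.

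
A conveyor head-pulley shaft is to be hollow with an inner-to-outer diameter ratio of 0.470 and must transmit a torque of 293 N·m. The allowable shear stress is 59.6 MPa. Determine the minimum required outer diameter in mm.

29.7 mm

For a hollow shaft with d_i/d_o = 0.470: τ_max = 16T/(π d_o³ (1−k⁴)), so d_o = [16T/(π τ_allow (1−k⁴))]^(1/3) = [16·293.0/(π·5.96×10^7·0.9512)]^(1/3) = 0.02975 m.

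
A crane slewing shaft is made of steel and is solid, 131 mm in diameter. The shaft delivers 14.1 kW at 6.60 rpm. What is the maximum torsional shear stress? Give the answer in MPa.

ω = 2π·6.60/60 = 0.6912 rad/s, so T = P/ω = 14.1×10³ / 0.6912 = 20400 N·m.
J = πd⁴/32 = π(0.131)⁴/32 = 2.891×10^-5 m⁴.
τ_max = T·r/J = 20400 × 0.0655 / 2.891×10^-5 = 4.622×10^7 Pa.

46.2 MPa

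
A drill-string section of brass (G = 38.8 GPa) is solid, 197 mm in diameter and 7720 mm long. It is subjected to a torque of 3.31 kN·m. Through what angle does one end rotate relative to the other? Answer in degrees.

0.255°

J = πd⁴/32 = π(0.197)⁴/32 = 1.479×10^-4 m⁴.
θ = T·L/(G·J) = 3310 × 7.72 / (38.8×10⁹ × 1.479×10^-4) = 4.454×10^-3 rad.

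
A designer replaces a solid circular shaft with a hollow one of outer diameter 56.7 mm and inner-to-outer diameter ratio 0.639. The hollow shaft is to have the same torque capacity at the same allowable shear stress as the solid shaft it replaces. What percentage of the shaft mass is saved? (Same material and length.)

33.2 %

Equal τ_max and T ⇒ the solid shaft needs d_s³ = d_o³(1−k⁴), so d_s = 56.7·(1−0.639⁴)^(1/3) = 53.36 mm.
Area ratio A_h/A_s = d_o²(1−k²)/d_s² = (1−k²)/(1−k⁴)^(2/3) = 0.6682.
Mass saving = 1 − 0.6682 = 33.2 %.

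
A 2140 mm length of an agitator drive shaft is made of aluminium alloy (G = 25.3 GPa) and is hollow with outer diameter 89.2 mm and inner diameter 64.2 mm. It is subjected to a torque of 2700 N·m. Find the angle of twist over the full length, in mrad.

50.2 mrad

J = π(d_o⁴ − d_i⁴)/32 = π(0.0892⁴ − 0.0642⁴)/32 = 4.547×10^-6 m⁴.
θ = T·L/(G·J) = 2700 × 2.14 / (25.3×10⁹ × 4.547×10^-6) = 0.05022 rad.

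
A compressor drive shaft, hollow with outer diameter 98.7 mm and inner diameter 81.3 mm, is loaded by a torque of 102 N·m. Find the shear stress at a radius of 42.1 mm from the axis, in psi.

J = π(d_o⁴ − d_i⁴)/32 = π(0.0987⁴ − 0.0813⁴)/32 = 5.028×10^-6 m⁴.
Shear stress varies linearly with radius: τ = T·r/J = 102.0 × 0.0421 / 5.028×10^-6 = 8.541×10^5 Pa.

124 psi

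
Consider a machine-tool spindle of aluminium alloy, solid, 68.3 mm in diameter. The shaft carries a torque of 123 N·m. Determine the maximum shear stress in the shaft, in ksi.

0.285 ksi

J = πd⁴/32 = π(0.0683)⁴/32 = 2.136×10^-6 m⁴.
τ_max = T·r/J = 123.0 × 0.0341 / 2.136×10^-6 = 1.966×10^6 Pa.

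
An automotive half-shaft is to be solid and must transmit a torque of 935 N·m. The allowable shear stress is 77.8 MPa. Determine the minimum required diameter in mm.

For a solid shaft τ_max = 16T/(πd³), so d = (16T/(π τ_allow))^(1/3) = (16·935.0/(π·7.78×10^7))^(1/3) = 0.03941 m.

39.4 mm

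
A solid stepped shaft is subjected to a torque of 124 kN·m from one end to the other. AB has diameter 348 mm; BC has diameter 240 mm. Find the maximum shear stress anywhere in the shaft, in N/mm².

45.7 N/mm²

Under the same torque, τ_max = 16T/(πd³) is largest where d is smallest — segment BC (d = 240 mm).
τ_max = 16·124000/(π·(0.240)³) = 4.568×10^7 Pa.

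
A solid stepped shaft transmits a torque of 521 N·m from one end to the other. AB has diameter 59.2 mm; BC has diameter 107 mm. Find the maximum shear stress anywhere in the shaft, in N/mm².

12.8 N/mm²

Under the same torque, τ_max = 16T/(πd³) is largest where d is smallest — segment AB (d = 59.2 mm).
τ_max = 16·521.0/(π·(0.0592)³) = 1.279×10^7 Pa.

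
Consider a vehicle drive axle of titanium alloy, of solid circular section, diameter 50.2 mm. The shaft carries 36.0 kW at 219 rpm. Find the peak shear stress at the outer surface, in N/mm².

63.2 N/mm²

ω = 2π·219/60 = 22.93 rad/s, so T = P/ω = 36.0×10³ / 22.93 = 1570 N·m.
J = πd⁴/32 = π(0.0502)⁴/32 = 6.235×10^-7 m⁴.
τ_max = T·r/J = 1570 × 0.0251 / 6.235×10^-7 = 6.320×10^7 Pa.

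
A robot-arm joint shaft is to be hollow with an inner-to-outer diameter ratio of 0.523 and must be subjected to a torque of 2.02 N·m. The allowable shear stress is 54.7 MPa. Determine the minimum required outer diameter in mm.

For a hollow shaft with d_i/d_o = 0.523: τ_max = 16T/(π d_o³ (1−k⁴)), so d_o = [16T/(π τ_allow (1−k⁴))]^(1/3) = [16·2.020/(π·5.47×10^7·0.9252)]^(1/3) = 0.005880 m.

5.88 mm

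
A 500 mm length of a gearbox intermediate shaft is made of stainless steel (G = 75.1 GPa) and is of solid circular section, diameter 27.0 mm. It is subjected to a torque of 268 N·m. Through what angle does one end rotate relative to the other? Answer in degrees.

J = πd⁴/32 = π(0.0270)⁴/32 = 5.217×10^-8 m⁴.
θ = T·L/(G·J) = 268.0 × 0.500 / (75.1×10⁹ × 5.217×10^-8) = 0.03420 rad.

1.96°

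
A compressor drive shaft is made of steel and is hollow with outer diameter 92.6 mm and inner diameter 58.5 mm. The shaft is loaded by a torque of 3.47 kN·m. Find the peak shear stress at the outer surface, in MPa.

26.5 MPa

J = π(d_o⁴ − d_i⁴)/32 = π(0.0926⁴ − 0.0585⁴)/32 = 6.069×10^-6 m⁴.
τ_max = T·r/J = 3470 × 0.0463 / 6.069×10^-6 = 2.647×10^7 Pa.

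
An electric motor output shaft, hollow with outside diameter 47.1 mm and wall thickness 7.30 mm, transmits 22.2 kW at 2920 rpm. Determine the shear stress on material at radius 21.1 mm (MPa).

ω = 2π·2920/60 = 305.8 rad/s, so T = P/ω = 22.2×10³ / 305.8 = 72.60 N·m.
J = π(d_o⁴ − d_i⁴)/32 = π(0.0471⁴ − 0.0325⁴)/32 = 3.736×10^-7 m⁴.
Shear stress varies linearly with radius: τ = T·r/J = 72.60 × 0.0211 / 3.736×10^-7 = 4.100×10^6 Pa.

4.10 MPa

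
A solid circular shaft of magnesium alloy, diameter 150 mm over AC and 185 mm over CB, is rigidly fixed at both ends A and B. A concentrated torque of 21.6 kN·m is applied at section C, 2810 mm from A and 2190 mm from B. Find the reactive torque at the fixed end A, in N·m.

Compatibility: T_A·a/J_AC = T_B·b/J_CB with T_A + T_B = T₀.
J_AC = 4.97×10^-5 m⁴, J_CB = 1.15×10^-4 m⁴, so T_A = T₀·(J_AC/a)/((J_AC/a)+(J_CB/b)) = 5442 N·m, T_B = 16160 N·m.

5440 N·m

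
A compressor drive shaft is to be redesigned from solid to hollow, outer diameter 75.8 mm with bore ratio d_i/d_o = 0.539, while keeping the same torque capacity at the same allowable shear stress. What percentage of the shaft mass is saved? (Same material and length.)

24.8 %

Equal τ_max and T ⇒ the solid shaft needs d_s³ = d_o³(1−k⁴), so d_s = 75.8·(1−0.539⁴)^(1/3) = 73.60 mm.
Area ratio A_h/A_s = d_o²(1−k²)/d_s² = (1−k²)/(1−k⁴)^(2/3) = 0.7524.
Mass saving = 1 − 0.7524 = 24.8 %.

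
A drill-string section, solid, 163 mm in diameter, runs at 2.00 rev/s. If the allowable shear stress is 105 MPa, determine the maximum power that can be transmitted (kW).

1120 kW

J = πd⁴/32 = π(0.163)⁴/32 = 6.930×10^-5 m⁴.
T_max = τ_allow·J/r = 1.05×10^8 × 6.930×10^-5 / 0.0815 = 89290 N·m.
ω = 2π·2.00 = 12.57 rad/s, so P_max = T_max·ω = 1.122×10^6 W.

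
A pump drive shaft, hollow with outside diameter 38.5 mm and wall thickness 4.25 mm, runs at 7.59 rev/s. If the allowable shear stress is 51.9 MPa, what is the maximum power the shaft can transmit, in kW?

J = π(d_o⁴ − d_i⁴)/32 = π(0.0385⁴ − 0.0300⁴)/32 = 1.362×10^-7 m⁴.
T_max = τ_allow·J/r = 5.19×10^7 × 1.362×10^-7 / 0.0192 = 367.1 N·m.
ω = 2π·7.59 = 47.69 rad/s, so P_max = T_max·ω = 1.751×10^4 W.

17.5 kW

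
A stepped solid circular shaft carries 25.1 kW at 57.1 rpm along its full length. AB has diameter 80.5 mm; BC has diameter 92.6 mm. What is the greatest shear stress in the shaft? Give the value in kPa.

41000 kPa

ω = 2π·57.1/60 = 5.979 rad/s, so T = P/ω = 25.1×10³ / 5.979 = 4198 N·m.
Under the same torque, τ_max = 16T/(πd³) is largest where d is smallest — segment AB (d = 80.5 mm).
τ_max = 16·4198/(π·(0.0805)³) = 4.098×10^7 Pa.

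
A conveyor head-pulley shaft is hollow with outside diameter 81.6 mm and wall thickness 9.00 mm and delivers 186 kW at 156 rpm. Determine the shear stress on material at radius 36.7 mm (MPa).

152 MPa

ω = 2π·156/60 = 16.34 rad/s, so T = P/ω = 186×10³ / 16.34 = 11390 N·m.
J = π(d_o⁴ − d_i⁴)/32 = π(0.0816⁴ − 0.0636⁴)/32 = 2.746×10^-6 m⁴.
Shear stress varies linearly with radius: τ = T·r/J = 11390 × 0.0367 / 2.746×10^-6 = 1.521×10^8 Pa.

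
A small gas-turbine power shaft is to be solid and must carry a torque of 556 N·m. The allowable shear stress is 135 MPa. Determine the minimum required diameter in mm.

27.6 mm

For a solid shaft τ_max = 16T/(πd³), so d = (16T/(π τ_allow))^(1/3) = (16·556.0/(π·1.35×10^8))^(1/3) = 0.02758 m.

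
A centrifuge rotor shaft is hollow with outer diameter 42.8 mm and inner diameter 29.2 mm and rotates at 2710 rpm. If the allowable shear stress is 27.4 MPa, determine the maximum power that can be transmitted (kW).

93.8 kW

J = π(d_o⁴ − d_i⁴)/32 = π(0.0428⁴ − 0.0292⁴)/32 = 2.581×10^-7 m⁴.
T_max = τ_allow·J/r = 2.74×10^7 × 2.581×10^-7 / 0.0214 = 330.4 N·m.
ω = 2π·2710/60 = 283.8 rad/s, so P_max = T_max·ω = 9.377×10^4 W.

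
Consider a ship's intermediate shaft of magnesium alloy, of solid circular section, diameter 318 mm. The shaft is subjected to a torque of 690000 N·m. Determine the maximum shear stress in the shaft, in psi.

J = πd⁴/32 = π(0.318)⁴/32 = 1.004×10^-3 m⁴.
τ_max = T·r/J = 690000 × 0.159 / 1.004×10^-3 = 1.093×10^8 Pa.

15800 psi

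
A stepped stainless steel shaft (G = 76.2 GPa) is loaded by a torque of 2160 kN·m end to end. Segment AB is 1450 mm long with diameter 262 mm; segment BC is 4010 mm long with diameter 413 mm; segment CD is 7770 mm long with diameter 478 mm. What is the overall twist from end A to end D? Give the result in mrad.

172 mrad

J_AB = π(0.262)⁴/32 = 4.63×10^-4 m⁴; J_BC = π(0.413)⁴/32 = 2.86×10^-3 m⁴; J_CD = π(0.478)⁴/32 = 5.13×10^-3 m⁴.
θ = (T/G)·Σ L_i/J_i = (2.160e6/76.2×10⁹)·(1.45/4.63×10^-4 + 4.01/2.86×10^-3 + 7.77/5.13×10^-3) = 0.1716 rad.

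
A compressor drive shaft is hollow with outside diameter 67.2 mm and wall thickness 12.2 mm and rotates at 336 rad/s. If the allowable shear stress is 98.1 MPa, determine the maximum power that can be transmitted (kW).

1640 kW

J = π(d_o⁴ − d_i⁴)/32 = π(0.0672⁴ − 0.0428⁴)/32 = 1.673×10^-6 m⁴.
T_max = τ_allow·J/r = 9.81×10^7 × 1.673×10^-6 / 0.0336 = 4883 N·m.
ω = 336 rad/s, so P_max = T_max·ω = 1.641×10^6 W.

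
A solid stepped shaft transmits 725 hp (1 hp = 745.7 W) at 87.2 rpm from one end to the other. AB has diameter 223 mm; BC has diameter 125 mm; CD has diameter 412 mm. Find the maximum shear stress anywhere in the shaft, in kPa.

154000 kPa

ω = 2π·87.2/60 = 9.132 rad/s, so T = P/ω = 725×745.7 / 9.132 = 59200 N·m.
Under the same torque, τ_max = 16T/(πd³) is largest where d is smallest — segment BC (d = 125 mm).
τ_max = 16·59200/(π·(0.125)³) = 1.544×10^8 Pa.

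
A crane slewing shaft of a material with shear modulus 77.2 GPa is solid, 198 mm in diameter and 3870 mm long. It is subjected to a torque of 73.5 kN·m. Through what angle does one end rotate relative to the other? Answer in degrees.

J = πd⁴/32 = π(0.198)⁴/32 = 1.509×10^-4 m⁴.
θ = T·L/(G·J) = 73500 × 3.87 / (77.2×10⁹ × 1.509×10^-4) = 0.02442 rad.

1.40°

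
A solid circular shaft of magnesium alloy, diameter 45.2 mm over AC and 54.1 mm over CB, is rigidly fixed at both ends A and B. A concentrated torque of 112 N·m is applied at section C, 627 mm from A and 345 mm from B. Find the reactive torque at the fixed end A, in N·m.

23.7 N·m

Compatibility: T_A·a/J_AC = T_B·b/J_CB with T_A + T_B = T₀.
J_AC = 4.10×10^-7 m⁴, J_CB = 8.41×10^-7 m⁴, so T_A = T₀·(J_AC/a)/((J_AC/a)+(J_CB/b)) = 23.68 N·m, T_B = 88.32 N·m.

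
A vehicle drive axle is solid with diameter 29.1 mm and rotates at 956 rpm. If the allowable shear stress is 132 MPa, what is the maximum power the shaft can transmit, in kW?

63.9 kW

J = πd⁴/32 = π(0.0291)⁴/32 = 7.040×10^-8 m⁴.
T_max = τ_allow·J/r = 1.32×10^8 × 7.040×10^-8 / 0.0146 = 638.7 N·m.
ω = 2π·956/60 = 100.1 rad/s, so P_max = T_max·ω = 6.394×10^4 W.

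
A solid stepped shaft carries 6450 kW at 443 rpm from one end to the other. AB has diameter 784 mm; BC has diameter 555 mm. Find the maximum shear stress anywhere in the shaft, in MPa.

ω = 2π·443/60 = 46.39 rad/s, so T = P/ω = 6450×10³ / 46.39 = 139000 N·m.
Under the same torque, τ_max = 16T/(πd³) is largest where d is smallest — segment BC (d = 555 mm).
τ_max = 16·139000/(π·(0.555)³) = 4.142×10^6 Pa.

4.14 MPa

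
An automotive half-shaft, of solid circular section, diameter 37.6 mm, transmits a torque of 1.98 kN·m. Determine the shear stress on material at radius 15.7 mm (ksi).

J = πd⁴/32 = π(0.0376)⁴/32 = 1.962×10^-7 m⁴.
Shear stress varies linearly with radius: τ = T·r/J = 1980 × 0.0157 / 1.962×10^-7 = 1.584×10^8 Pa.

23.0 ksi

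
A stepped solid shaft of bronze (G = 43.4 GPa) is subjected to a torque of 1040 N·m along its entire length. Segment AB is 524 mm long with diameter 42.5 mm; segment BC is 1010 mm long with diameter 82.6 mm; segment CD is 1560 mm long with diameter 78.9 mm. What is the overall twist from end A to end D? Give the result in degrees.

J_AB = π(0.0425)⁴/32 = 3.20×10^-7 m⁴; J_BC = π(0.0826)⁴/32 = 4.57×10^-6 m⁴; J_CD = π(0.0789)⁴/32 = 3.80×10^-6 m⁴.
θ = (T/G)·Σ L_i/J_i = (1040/43.4×10⁹)·(0.524/3.20×10^-7 + 1.01/4.57×10^-6 + 1.56/3.80×10^-6) = 0.05432 rad.

3.11°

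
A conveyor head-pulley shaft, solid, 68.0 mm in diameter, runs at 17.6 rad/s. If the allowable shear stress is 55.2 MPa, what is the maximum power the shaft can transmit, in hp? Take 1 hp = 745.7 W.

J = πd⁴/32 = π(0.0680)⁴/32 = 2.099×10^-6 m⁴.
T_max = τ_allow·J/r = 5.52×10^7 × 2.099×10^-6 / 0.0340 = 3408 N·m.
ω = 17.6 rad/s, so P_max = T_max·ω = 5.998×10^4 W.

80.4 hp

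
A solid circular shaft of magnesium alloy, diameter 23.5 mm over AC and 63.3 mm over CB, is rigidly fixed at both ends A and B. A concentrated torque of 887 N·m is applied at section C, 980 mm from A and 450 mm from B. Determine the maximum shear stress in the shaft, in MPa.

Compatibility: T_A·a/J_AC = T_B·b/J_CB with T_A + T_B = T₀.
J_AC = 2.99×10^-8 m⁴, J_CB = 1.58×10^-6 m⁴, so T_A = T₀·(J_AC/a)/((J_AC/a)+(J_CB/b)) = 7.670 N·m, T_B = 879.3 N·m.
τ in each portion: τ_AC = 3.01×10^6 Pa, τ_CB = 1.77×10^7 Pa; maximum is in CB.
τ_max = T_CB·r/J = 879.3·0.0316/1.58×10^-6 = 1.766×10^7 Pa.

17.7 MPa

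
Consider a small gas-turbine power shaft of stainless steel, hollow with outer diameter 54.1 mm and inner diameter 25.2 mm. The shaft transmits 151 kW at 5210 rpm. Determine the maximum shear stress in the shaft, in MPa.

ω = 2π·5210/60 = 545.6 rad/s, so T = P/ω = 151×10³ / 545.6 = 276.8 N·m.
J = π(d_o⁴ − d_i⁴)/32 = π(0.0541⁴ − 0.0252⁴)/32 = 8.014×10^-7 m⁴.
τ_max = T·r/J = 276.8 × 0.0271 / 8.014×10^-7 = 9.342×10^6 Pa.

9.34 MPa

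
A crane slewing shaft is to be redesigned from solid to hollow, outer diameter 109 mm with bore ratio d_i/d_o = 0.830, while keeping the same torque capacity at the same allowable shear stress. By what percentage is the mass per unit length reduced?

52.2 %

Equal τ_max and T ⇒ the solid shaft needs d_s³ = d_o³(1−k⁴), so d_s = 109·(1−0.830⁴)^(1/3) = 87.96 mm.
Area ratio A_h/A_s = d_o²(1−k²)/d_s² = (1−k²)/(1−k⁴)^(2/3) = 0.4778.
Mass saving = 1 − 0.4778 = 52.2 %.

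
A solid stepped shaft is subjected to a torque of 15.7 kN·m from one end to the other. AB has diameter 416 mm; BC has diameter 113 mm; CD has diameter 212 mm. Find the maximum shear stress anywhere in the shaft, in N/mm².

55.4 N/mm²

Under the same torque, τ_max = 16T/(πd³) is largest where d is smallest — segment BC (d = 113 mm).
τ_max = 16·15700/(π·(0.113)³) = 5.542×10^7 Pa.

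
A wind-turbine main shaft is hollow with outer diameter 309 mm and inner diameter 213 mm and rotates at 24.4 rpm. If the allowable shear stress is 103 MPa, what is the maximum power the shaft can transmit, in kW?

J = π(d_o⁴ − d_i⁴)/32 = π(0.309⁴ − 0.213⁴)/32 = 6.929×10^-4 m⁴.
T_max = τ_allow·J/r = 1.03×10^8 × 6.929×10^-4 / 0.154 = 462000 N·m.
ω = 2π·24.4/60 = 2.555 rad/s, so P_max = T_max·ω = 1.180×10^6 W.

1180 kW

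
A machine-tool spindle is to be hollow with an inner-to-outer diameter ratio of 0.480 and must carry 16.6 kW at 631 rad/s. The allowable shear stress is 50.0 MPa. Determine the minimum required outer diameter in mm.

ω = 631 rad/s, so T = P/ω = 16.6×10³ / 631.0 = 26.31 N·m.
For a hollow shaft with d_i/d_o = 0.480: τ_max = 16T/(π d_o³ (1−k⁴)), so d_o = [16T/(π τ_allow (1−k⁴))]^(1/3) = [16·26.31/(π·5.00×10^7·0.9469)]^(1/3) = 0.01414 m.

14.1 mm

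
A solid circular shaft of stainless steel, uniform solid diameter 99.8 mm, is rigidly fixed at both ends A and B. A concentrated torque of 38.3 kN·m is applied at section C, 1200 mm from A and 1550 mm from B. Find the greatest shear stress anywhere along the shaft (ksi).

16.0 ksi

With uniform GJ and both ends fixed, compatibility θ_AC = θ_CB gives T_A·a = T_B·b, together with T_A + T_B = T₀.
T_A = T₀·b/(a+b) = 38300·1550/2750 = 21590 N·m; T_B = 16710 N·m.
τ in each portion: τ_AC = 1.11×10^8 Pa, τ_CB = 8.56×10^7 Pa; maximum is in AC.
τ_max = T_AC·r/J = 21590·0.0499/9.74×10^-6 = 1.106×10^8 Pa.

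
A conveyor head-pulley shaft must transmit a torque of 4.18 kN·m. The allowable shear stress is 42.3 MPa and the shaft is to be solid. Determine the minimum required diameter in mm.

For a solid shaft τ_max = 16T/(πd³), so d = (16T/(π τ_allow))^(1/3) = (16·4180/(π·4.23×10^7))^(1/3) = 0.07954 m.

79.5 mm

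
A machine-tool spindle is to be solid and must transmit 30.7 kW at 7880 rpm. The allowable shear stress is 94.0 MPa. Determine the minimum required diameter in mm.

12.6 mm

ω = 2π·7880/60 = 825.2 rad/s, so T = P/ω = 30.7×10³ / 825.2 = 37.20 N·m.
For a solid shaft τ_max = 16T/(πd³), so d = (16T/(π τ_allow))^(1/3) = (16·37.20/(π·9.40×10^7))^(1/3) = 0.01263 m.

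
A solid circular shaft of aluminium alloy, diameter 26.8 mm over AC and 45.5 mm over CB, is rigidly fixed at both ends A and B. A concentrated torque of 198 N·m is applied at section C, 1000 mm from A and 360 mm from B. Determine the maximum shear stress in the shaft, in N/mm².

10.3 N/mm²

Compatibility: T_A·a/J_AC = T_B·b/J_CB with T_A + T_B = T₀.
J_AC = 5.06×10^-8 m⁴, J_CB = 4.21×10^-7 m⁴, so T_A = T₀·(J_AC/a)/((J_AC/a)+(J_CB/b)) = 8.223 N·m, T_B = 189.8 N·m.
τ in each portion: τ_AC = 2.18×10^6 Pa, τ_CB = 1.03×10^7 Pa; maximum is in CB.
τ_max = T_CB·r/J = 189.8·0.0227/4.21×10^-7 = 1.026×10^7 Pa.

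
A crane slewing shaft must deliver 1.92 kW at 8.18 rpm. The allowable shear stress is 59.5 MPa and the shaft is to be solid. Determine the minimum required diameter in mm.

57.7 mm

ω = 2π·8.18/60 = 0.8566 rad/s, so T = P/ω = 1.92×10³ / 0.8566 = 2241 N·m.
For a solid shaft τ_max = 16T/(πd³), so d = (16T/(π τ_allow))^(1/3) = (16·2241/(π·5.95×10^7))^(1/3) = 0.05768 m.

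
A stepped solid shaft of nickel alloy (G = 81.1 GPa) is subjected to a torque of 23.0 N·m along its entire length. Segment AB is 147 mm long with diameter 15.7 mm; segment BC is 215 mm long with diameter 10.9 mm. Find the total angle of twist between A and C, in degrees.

2.92°

J_AB = π(0.0157)⁴/32 = 5.96×10^-9 m⁴; J_BC = π(0.0109)⁴/32 = 1.39×10^-9 m⁴.
θ = (T/G)·Σ L_i/J_i = (23.00/81.1×10⁹)·(0.147/5.96×10^-9 + 0.215/1.39×10^-9) = 0.05099 rad.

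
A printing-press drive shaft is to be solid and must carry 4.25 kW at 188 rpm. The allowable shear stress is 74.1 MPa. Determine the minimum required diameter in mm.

24.6 mm

ω = 2π·188/60 = 19.69 rad/s, so T = P/ω = 4.25×10³ / 19.69 = 215.9 N·m.
For a solid shaft τ_max = 16T/(πd³), so d = (16T/(π τ_allow))^(1/3) = (16·215.9/(π·7.41×10^7))^(1/3) = 0.02457 m.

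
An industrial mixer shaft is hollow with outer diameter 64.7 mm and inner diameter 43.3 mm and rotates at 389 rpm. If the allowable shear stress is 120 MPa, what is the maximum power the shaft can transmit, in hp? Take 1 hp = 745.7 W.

279 hp

J = π(d_o⁴ − d_i⁴)/32 = π(0.0647⁴ − 0.0433⁴)/32 = 1.375×10^-6 m⁴.
T_max = τ_allow·J/r = 1.20×10^8 × 1.375×10^-6 / 0.0324 = 5101 N·m.
ω = 2π·389/60 = 40.74 rad/s, so P_max = T_max·ω = 2.078×10^5 W.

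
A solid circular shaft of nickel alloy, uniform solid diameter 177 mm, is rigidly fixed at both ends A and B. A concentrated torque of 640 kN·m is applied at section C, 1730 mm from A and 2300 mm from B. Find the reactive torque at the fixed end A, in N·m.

With uniform GJ and both ends fixed, compatibility θ_AC = θ_CB gives T_A·a = T_B·b, together with T_A + T_B = T₀.
T_A = T₀·b/(a+b) = 640000·2300/4030 = 365300 N·m; T_B = 274700 N·m.

365000 N·m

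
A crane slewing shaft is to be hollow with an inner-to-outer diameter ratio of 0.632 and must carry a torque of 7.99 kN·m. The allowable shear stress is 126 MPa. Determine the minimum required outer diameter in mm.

72.7 mm

For a hollow shaft with d_i/d_o = 0.632: τ_max = 16T/(π d_o³ (1−k⁴)), so d_o = [16T/(π τ_allow (1−k⁴))]^(1/3) = [16·7990/(π·1.26×10^8·0.8405)]^(1/3) = 0.07270 m.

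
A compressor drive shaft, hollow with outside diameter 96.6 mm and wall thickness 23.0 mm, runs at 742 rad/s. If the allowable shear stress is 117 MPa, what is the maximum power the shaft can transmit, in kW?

14200 kW

J = π(d_o⁴ − d_i⁴)/32 = π(0.0966⁴ − 0.0506⁴)/32 = 7.905×10^-6 m⁴.
T_max = τ_allow·J/r = 1.17×10^8 × 7.905×10^-6 / 0.0483 = 19150 N·m.
ω = 742 rad/s, so P_max = T_max·ω = 1.421×10^7 W.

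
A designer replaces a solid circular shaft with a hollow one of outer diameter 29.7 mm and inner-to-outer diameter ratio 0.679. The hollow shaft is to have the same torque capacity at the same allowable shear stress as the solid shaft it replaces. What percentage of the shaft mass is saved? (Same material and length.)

36.8 %

Equal τ_max and T ⇒ the solid shaft needs d_s³ = d_o³(1−k⁴), so d_s = 29.7·(1−0.679⁴)^(1/3) = 27.43 mm.
Area ratio A_h/A_s = d_o²(1−k²)/d_s² = (1−k²)/(1−k⁴)^(2/3) = 0.6320.
Mass saving = 1 − 0.6320 = 36.8 %.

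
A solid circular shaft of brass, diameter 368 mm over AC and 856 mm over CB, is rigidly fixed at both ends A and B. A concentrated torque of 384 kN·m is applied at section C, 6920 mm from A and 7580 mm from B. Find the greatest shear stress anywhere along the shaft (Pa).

3.01e6 Pa

Compatibility: T_A·a/J_AC = T_B·b/J_CB with T_A + T_B = T₀.
J_AC = 1.80×10^-3 m⁴, J_CB = 0.0527 m⁴, so T_A = T₀·(J_AC/a)/((J_AC/a)+(J_CB/b)) = 13850 N·m, T_B = 370200 N·m.
τ in each portion: τ_AC = 1.42×10^6 Pa, τ_CB = 3.01×10^6 Pa; maximum is in CB.
τ_max = T_CB·r/J = 370200·0.428/0.0527 = 3.006×10^6 Pa.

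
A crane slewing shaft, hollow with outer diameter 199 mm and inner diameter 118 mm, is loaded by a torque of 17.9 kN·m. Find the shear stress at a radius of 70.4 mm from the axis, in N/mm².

J = π(d_o⁴ − d_i⁴)/32 = π(0.199⁴ − 0.118⁴)/32 = 1.349×10^-4 m⁴.
Shear stress varies linearly with radius: τ = T·r/J = 17900 × 0.0704 / 1.349×10^-4 = 9.340×10^6 Pa.

9.34 N/mm²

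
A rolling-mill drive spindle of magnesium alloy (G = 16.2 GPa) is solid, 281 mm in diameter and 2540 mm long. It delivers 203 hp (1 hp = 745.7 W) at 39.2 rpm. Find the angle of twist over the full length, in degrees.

ω = 2π·39.2/60 = 4.105 rad/s, so T = P/ω = 203×745.7 / 4.105 = 36880 N·m.
J = πd⁴/32 = π(0.281)⁴/32 = 6.121×10^-4 m⁴.
θ = T·L/(G·J) = 36880 × 2.54 / (16.2×10⁹ × 6.121×10^-4) = 9.446×10^-3 rad.

0.541°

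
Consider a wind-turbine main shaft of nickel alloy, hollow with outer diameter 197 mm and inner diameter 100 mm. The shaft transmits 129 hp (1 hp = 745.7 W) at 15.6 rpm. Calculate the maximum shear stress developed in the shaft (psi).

6090 psi

ω = 2π·15.6/60 = 1.634 rad/s, so T = P/ω = 129×745.7 / 1.634 = 58880 N·m.
J = π(d_o⁴ − d_i⁴)/32 = π(0.197⁴ − 0.100⁴)/32 = 1.380×10^-4 m⁴.
τ_max = T·r/J = 58880 × 0.0985 / 1.380×10^-4 = 4.202×10^7 Pa.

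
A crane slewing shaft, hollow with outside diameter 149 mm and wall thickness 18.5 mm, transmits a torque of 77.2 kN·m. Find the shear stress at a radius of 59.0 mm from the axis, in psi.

20100 psi

J = π(d_o⁴ − d_i⁴)/32 = π(0.149⁴ − 0.112⁴)/32 = 3.294×10^-5 m⁴.
Shear stress varies linearly with radius: τ = T·r/J = 77200 × 0.0590 / 3.294×10^-5 = 1.383×10^8 Pa.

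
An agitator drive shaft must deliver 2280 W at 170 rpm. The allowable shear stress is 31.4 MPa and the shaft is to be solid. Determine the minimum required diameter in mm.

27.5 mm

ω = 2π·170/60 = 17.80 rad/s, so T = P/ω = 2280 / 17.80 = 128.1 N·m.
For a solid shaft τ_max = 16T/(πd³), so d = (16T/(π τ_allow))^(1/3) = (16·128.1/(π·3.14×10^7))^(1/3) = 0.02749 m.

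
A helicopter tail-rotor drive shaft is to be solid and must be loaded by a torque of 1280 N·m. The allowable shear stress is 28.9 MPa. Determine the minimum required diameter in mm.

For a solid shaft τ_max = 16T/(πd³), so d = (16T/(π τ_allow))^(1/3) = (16·1280/(π·2.89×10^7))^(1/3) = 0.06087 m.

60.9 mm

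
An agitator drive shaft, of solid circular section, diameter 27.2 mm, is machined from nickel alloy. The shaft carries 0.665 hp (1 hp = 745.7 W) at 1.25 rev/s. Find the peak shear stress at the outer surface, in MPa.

16.0 MPa

ω = 2π·1.25 = 7.854 rad/s, so T = P/ω = 0.665×745.7 / 7.854 = 63.14 N·m.
J = πd⁴/32 = π(0.0272)⁴/32 = 5.374×10^-8 m⁴.
τ_max = T·r/J = 63.14 × 0.0136 / 5.374×10^-8 = 1.598×10^7 Pa.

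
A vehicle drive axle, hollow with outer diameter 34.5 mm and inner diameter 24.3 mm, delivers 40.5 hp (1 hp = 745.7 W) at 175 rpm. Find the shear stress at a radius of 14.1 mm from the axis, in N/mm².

222 N/mm²

ω = 2π·175/60 = 18.33 rad/s, so T = P/ω = 40.5×745.7 / 18.33 = 1648 N·m.
J = π(d_o⁴ − d_i⁴)/32 = π(0.0345⁴ − 0.0243⁴)/32 = 1.049×10^-7 m⁴.
Shear stress varies linearly with radius: τ = T·r/J = 1648 × 0.0141 / 1.049×10^-7 = 2.216×10^8 Pa.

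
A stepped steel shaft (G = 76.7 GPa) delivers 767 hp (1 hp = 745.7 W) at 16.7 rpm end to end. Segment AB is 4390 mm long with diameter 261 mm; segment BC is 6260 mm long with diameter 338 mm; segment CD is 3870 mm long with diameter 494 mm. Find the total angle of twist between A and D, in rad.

ω = 2π·16.7/60 = 1.749 rad/s, so T = P/ω = 767×745.7 / 1.749 = 327100 N·m.
J_AB = π(0.261)⁴/32 = 4.56×10^-4 m⁴; J_BC = π(0.338)⁴/32 = 1.28×10^-3 m⁴; J_CD = π(0.494)⁴/32 = 5.85×10^-3 m⁴.
θ = (T/G)·Σ L_i/J_i = (327100/76.7×10⁹)·(4.39/4.56×10^-4 + 6.26/1.28×10^-3 + 3.87/5.85×10^-3) = 0.06474 rad.

0.0647 rad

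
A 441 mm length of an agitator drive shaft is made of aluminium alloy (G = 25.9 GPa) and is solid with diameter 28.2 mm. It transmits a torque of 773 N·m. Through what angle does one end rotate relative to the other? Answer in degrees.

12.1°

J = πd⁴/32 = π(0.0282)⁴/32 = 6.209×10^-8 m⁴.
θ = T·L/(G·J) = 773.0 × 0.441 / (25.9×10⁹ × 6.209×10^-8) = 0.2120 rad.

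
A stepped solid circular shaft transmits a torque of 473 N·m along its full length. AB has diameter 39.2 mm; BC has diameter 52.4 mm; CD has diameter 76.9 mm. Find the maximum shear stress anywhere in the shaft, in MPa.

40.0 MPa

Under the same torque, τ_max = 16T/(πd³) is largest where d is smallest — segment AB (d = 39.2 mm).
τ_max = 16·473.0/(π·(0.0392)³) = 3.999×10^7 Pa.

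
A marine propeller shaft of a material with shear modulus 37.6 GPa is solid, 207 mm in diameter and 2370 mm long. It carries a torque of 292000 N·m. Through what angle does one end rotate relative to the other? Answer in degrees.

5.85°

J = πd⁴/32 = π(0.207)⁴/32 = 1.803×10^-4 m⁴.
θ = T·L/(G·J) = 292000 × 2.37 / (37.6×10⁹ × 1.803×10^-4) = 0.1021 rad.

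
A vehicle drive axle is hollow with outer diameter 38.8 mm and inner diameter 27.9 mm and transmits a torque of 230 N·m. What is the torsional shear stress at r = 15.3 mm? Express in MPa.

J = π(d_o⁴ − d_i⁴)/32 = π(0.0388⁴ − 0.0279⁴)/32 = 1.630×10^-7 m⁴.
Shear stress varies linearly with radius: τ = T·r/J = 230.0 × 0.0153 / 1.630×10^-7 = 2.159×10^7 Pa.

21.6 MPa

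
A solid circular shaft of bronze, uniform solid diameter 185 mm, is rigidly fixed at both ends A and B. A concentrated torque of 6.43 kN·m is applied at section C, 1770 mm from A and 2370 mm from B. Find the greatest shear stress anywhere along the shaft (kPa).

2960 kPa

With uniform GJ and both ends fixed, compatibility θ_AC = θ_CB gives T_A·a = T_B·b, together with T_A + T_B = T₀.
T_A = T₀·b/(a+b) = 6430·2370/4140 = 3681 N·m; T_B = 2749 N·m.
τ in each portion: τ_AC = 2.96×10^6 Pa, τ_CB = 2.21×10^6 Pa; maximum is in AC.
τ_max = T_AC·r/J = 3681·0.0925/1.15×10^-4 = 2.961×10^6 Pa.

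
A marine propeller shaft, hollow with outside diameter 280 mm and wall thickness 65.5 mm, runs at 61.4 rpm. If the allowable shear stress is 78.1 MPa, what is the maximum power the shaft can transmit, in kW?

1990 kW

J = π(d_o⁴ − d_i⁴)/32 = π(0.280⁴ − 0.149⁴)/32 = 5.550×10^-4 m⁴.
T_max = τ_allow·J/r = 7.81×10^7 × 5.550×10^-4 / 0.140 = 309600 N·m.
ω = 2π·61.4/60 = 6.430 rad/s, so P_max = T_max·ω = 1.991×10^6 W.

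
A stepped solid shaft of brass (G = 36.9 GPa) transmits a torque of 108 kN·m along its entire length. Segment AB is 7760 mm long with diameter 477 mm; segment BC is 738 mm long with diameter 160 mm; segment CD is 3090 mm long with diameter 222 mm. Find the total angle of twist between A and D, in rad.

J_AB = π(0.477)⁴/32 = 5.08×10^-3 m⁴; J_BC = π(0.160)⁴/32 = 6.43×10^-5 m⁴; J_CD = π(0.222)⁴/32 = 2.38×10^-4 m⁴.
θ = (T/G)·Σ L_i/J_i = (108000/36.9×10⁹)·(7.76/5.08×10^-3 + 0.738/6.43×10^-5 + 3.09/2.38×10^-4) = 0.07597 rad.

0.0760 rad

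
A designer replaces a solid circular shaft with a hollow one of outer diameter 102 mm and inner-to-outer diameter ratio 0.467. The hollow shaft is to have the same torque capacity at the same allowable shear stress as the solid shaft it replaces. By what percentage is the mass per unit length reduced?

19.2 %

Equal τ_max and T ⇒ the solid shaft needs d_s³ = d_o³(1−k⁴), so d_s = 102·(1−0.467⁴)^(1/3) = 100.4 mm.
Area ratio A_h/A_s = d_o²(1−k²)/d_s² = (1−k²)/(1−k⁴)^(2/3) = 0.8077.
Mass saving = 1 − 0.8077 = 19.2 %.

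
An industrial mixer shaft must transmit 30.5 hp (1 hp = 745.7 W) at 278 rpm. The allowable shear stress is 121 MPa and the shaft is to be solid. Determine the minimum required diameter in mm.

32.0 mm

ω = 2π·278/60 = 29.11 rad/s, so T = P/ω = 30.5×745.7 / 29.11 = 781.3 N·m.
For a solid shaft τ_max = 16T/(πd³), so d = (16T/(π τ_allow))^(1/3) = (16·781.3/(π·1.21×10^8))^(1/3) = 0.03204 m.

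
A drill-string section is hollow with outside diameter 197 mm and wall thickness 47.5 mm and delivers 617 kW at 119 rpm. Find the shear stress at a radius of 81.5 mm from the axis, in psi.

ω = 2π·119/60 = 12.46 rad/s, so T = P/ω = 617×10³ / 12.46 = 49510 N·m.
J = π(d_o⁴ − d_i⁴)/32 = π(0.197⁴ − 0.102⁴)/32 = 1.372×10^-4 m⁴.
Shear stress varies linearly with radius: τ = T·r/J = 49510 × 0.0815 / 1.372×10^-4 = 2.940×10^7 Pa.

4260 psi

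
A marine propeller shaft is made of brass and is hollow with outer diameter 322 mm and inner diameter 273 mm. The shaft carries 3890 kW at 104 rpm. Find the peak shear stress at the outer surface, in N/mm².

ω = 2π·104/60 = 10.89 rad/s, so T = P/ω = 3890×10³ / 10.89 = 357200 N·m.
J = π(d_o⁴ − d_i⁴)/32 = π(0.322⁴ − 0.273⁴)/32 = 5.101×10^-4 m⁴.
τ_max = T·r/J = 357200 × 0.161 / 5.101×10^-4 = 1.127×10^8 Pa.

113 N/mm²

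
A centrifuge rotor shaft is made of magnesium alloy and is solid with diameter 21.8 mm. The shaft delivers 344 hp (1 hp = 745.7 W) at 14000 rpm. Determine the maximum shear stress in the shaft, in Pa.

ω = 2π·14000/60 = 1466 rad/s, so T = P/ω = 344×745.7 / 1466 = 175.0 N·m.
J = πd⁴/32 = π(0.0218)⁴/32 = 2.217×10^-8 m⁴.
τ_max = T·r/J = 175.0 × 0.0109 / 2.217×10^-8 = 8.601×10^7 Pa.

8.60e7 Pa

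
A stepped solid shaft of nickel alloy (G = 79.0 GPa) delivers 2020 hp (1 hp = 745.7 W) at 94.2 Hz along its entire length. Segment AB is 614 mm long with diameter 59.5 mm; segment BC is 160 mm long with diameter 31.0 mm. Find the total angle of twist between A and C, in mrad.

72.9 mrad

ω = 2π·94.2 = 591.9 rad/s, so T = P/ω = 2020×745.7 / 591.9 = 2545 N·m.
J_AB = π(0.0595)⁴/32 = 1.23×10^-6 m⁴; J_BC = π(0.0310)⁴/32 = 9.07×10^-8 m⁴.
θ = (T/G)·Σ L_i/J_i = (2545/79.0×10⁹)·(0.614/1.23×10^-6 + 0.160/9.07×10^-8) = 0.07293 rad.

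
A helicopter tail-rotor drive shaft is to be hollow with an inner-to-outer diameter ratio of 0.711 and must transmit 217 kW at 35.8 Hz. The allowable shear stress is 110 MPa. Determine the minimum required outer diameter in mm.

ω = 2π·35.8 = 224.9 rad/s, so T = P/ω = 217×10³ / 224.9 = 964.7 N·m.
For a hollow shaft with d_i/d_o = 0.711: τ_max = 16T/(π d_o³ (1−k⁴)), so d_o = [16T/(π τ_allow (1−k⁴))]^(1/3) = [16·964.7/(π·1.10×10^8·0.7444)]^(1/3) = 0.03915 m.

39.1 mm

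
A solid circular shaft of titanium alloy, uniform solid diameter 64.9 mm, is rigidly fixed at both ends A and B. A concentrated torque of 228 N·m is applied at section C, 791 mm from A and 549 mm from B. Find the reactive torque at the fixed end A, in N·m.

With uniform GJ and both ends fixed, compatibility θ_AC = θ_CB gives T_A·a = T_B·b, together with T_A + T_B = T₀.
T_A = T₀·b/(a+b) = 228.0·549/1340 = 93.41 N·m; T_B = 134.6 N·m.

93.4 N·m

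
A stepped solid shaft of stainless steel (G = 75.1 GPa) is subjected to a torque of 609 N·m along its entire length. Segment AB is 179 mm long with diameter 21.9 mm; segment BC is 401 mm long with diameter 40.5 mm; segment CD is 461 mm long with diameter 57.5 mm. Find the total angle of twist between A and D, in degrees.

4.59°

J_AB = π(0.0219)⁴/32 = 2.26×10^-8 m⁴; J_BC = π(0.0405)⁴/32 = 2.64×10^-7 m⁴; J_CD = π(0.0575)⁴/32 = 1.07×10^-6 m⁴.
θ = (T/G)·Σ L_i/J_i = (609.0/75.1×10⁹)·(0.179/2.26×10^-8 + 0.401/2.64×10^-7 + 0.461/1.07×10^-6) = 0.08007 rad.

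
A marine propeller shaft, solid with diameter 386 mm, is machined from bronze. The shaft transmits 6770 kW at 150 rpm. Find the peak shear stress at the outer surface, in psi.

5540 psi

ω = 2π·150/60 = 15.71 rad/s, so T = P/ω = 6770×10³ / 15.71 = 431000 N·m.
J = πd⁴/32 = π(0.386)⁴/32 = 2.179×10^-3 m⁴.
τ_max = T·r/J = 431000 × 0.193 / 2.179×10^-3 = 3.817×10^7 Pa.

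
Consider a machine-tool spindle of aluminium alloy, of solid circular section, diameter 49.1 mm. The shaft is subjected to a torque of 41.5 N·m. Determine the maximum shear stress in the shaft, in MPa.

1.79 MPa

J = πd⁴/32 = π(0.0491)⁴/32 = 5.706×10^-7 m⁴.
τ_max = T·r/J = 41.50 × 0.0246 / 5.706×10^-7 = 1.786×10^6 Pa.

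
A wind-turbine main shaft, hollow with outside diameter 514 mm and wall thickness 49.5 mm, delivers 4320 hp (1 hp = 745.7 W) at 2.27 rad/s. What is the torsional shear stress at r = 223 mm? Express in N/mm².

ω = 2.27 rad/s, so T = P/ω = 4320×745.7 / 2.270 = 1.419e6 N·m.
J = π(d_o⁴ − d_i⁴)/32 = π(0.514⁴ − 0.415⁴)/32 = 3.941×10^-3 m⁴.
Shear stress varies linearly with radius: τ = T·r/J = 1.419e6 × 0.223 / 3.941×10^-3 = 8.031×10^7 Pa.

80.3 N/mm²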